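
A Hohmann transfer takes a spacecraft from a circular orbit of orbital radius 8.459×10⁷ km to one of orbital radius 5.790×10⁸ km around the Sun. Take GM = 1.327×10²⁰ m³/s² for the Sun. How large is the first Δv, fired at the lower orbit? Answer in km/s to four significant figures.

r₁ = 8.459×10⁷ km = 8.459×10¹⁰ m.
r₂ = 5.790×10⁸ km = 5.790×10¹¹ m.
Transfer ellipse a_t = (r₁ + r₂)/2 = 3.318×10¹¹ m.
At r₁: circular v_c1 = √(μ/r₁) = 39610 m/s; transfer-perihelion v_p = √[μ(2/r₁ − 1/a_t)] = 52320 m/s.
Δv₁ = v_p − v_c1 = 12710 m/s.
= 12.71 km/s.

Δv ≈ 12.71 km/s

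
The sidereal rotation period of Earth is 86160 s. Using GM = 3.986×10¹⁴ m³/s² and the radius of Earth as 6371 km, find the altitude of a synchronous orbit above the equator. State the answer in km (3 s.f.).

A synchronous orbit has period T, so by Kepler's third law a = (μT²/4π²)^(1/3).
μT²/4π² = 3.986×10¹⁴ × (8.616×10⁴)² / 39.48 = 7.495×10²² m³.
a = 4.216×10⁷ m = 42163 km.
Altitude h = a − R = 42163 − 6371 = 35792 km.

h_sync ≈ 35800 km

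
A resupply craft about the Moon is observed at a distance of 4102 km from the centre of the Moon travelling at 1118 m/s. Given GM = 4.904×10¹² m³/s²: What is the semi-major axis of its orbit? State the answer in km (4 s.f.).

a ≈ 4298 km

r = 4.102×10⁶ m.
Vis-viva rearranged: 1/a = 2/r − v²/μ = 4.876×10⁻⁷ − 2.549×10⁻⁷ = 2.327×10⁻⁷ m⁻¹.
a = 4.298×10⁶ m = 4297.6 km.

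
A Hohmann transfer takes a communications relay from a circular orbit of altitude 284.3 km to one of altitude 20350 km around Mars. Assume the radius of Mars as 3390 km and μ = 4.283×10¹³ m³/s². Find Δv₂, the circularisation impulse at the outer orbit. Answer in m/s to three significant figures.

Δv ≈ 648 m/s

r₁ = 3390 + 284.3 = 3674.3 km = 3.6743×10⁶ m.
r₂ = 3390 + 20350 = 23740 km = 2.3740×10⁷ m.
Transfer ellipse a_t = (r₁ + r₂)/2 = 1.371×10⁷ m.
At r₁: circular v_c1 = √(μ/r₁) = 3414 m/s; transfer-periapsis v_p = √[μ(2/r₁ − 1/a_t)] = 4493 m/s.
At r₂: circular v_c2 = √(μ/r₂) = 1343 m/s; transfer-apoapsis v_a = √[μ(2/r₂ − 1/a_t)] = 695.4 m/s.
Δv₂ = v_c2 − v_a = 647.8 m/s.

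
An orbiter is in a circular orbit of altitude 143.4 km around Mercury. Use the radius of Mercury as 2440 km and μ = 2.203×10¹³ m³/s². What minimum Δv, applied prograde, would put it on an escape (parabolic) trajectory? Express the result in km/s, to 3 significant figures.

r = 2440 + 143.4 = 2583.4 km = 2.5834×10⁶ m.
Circular speed v_c = √(μ/r) = 2920 m/s.
Escape speed v_esc = √(2μ/r) = √2 × v_c = 4130 m/s.
Δv = v_esc − v_c = 1210 m/s = 1.210 km/s.

Δv ≈ 1.21 km/s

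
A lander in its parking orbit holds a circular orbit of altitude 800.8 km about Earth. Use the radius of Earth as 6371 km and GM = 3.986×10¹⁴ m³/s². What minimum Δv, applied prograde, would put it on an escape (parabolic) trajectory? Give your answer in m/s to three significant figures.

Δv ≈ 3090 m/s

r = 6371 + 800.8 = 7171.8 km = 7.1718×10⁶ m.
Circular speed v_c = √(μ/r) = 7455 m/s.
Escape speed v_esc = √(2μ/r) = √2 × v_c = 10540 m/s.
Δv = v_esc − v_c = 3088 m/s.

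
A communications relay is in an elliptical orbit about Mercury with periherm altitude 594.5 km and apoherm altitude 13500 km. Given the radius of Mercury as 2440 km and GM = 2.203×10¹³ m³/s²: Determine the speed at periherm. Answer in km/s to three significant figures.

r_p = 2440 + 594.5 = 3034.5 km = 3.0345×10⁶ m.
r_a = 2440 + 13500 = 15940 km = 1.5940×10⁷ m.
Semi-major axis a = (r_p + r_a)/2 = 9487.2 km = 9.487×10⁶ m.
Vis-viva: v² = μ(2/r − 1/a) = 2.203×10¹³ × (6.591×10⁻⁷ − 1.054×10⁻⁷) = 1.220×10⁷ m²/s².
v = 3493 m/s = 3.493 km/s.

v ≈ 3.49 km/s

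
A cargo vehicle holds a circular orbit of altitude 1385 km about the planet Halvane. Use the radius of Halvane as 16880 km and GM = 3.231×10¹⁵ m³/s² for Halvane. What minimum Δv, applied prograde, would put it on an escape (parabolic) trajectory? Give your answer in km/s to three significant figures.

r = 16880 + 1385 = 18265 km = 1.8265×10⁷ m.
Circular speed v_c = √(μ/r) = 13300 m/s.
Escape speed v_esc = √(2μ/r) = √2 × v_c = 18810 m/s.
Δv = v_esc − v_c = 5509 m/s = 5.509 km/s.

Δv ≈ 5.51 km/s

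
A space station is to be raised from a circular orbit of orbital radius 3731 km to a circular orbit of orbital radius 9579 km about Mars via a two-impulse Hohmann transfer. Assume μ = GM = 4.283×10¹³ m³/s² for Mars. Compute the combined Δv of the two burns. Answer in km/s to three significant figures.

Δv_total ≈ 1.21 km/s

r₁ = 3731 km = 3.731×10⁶ m.
r₂ = 9579 km = 9.579×10⁶ m.
Transfer ellipse a_t = (r₁ + r₂)/2 = 6.655×10⁶ m.
At r₁: circular v_c1 = √(μ/r₁) = 3388 m/s; transfer-periapsis v_p = √[μ(2/r₁ − 1/a_t)] = 4065 m/s.
Δv₁ = v_p − v_c1 = 676.7 m/s.
At r₂: circular v_c2 = √(μ/r₂) = 2115 m/s; transfer-apoapsis v_a = √[μ(2/r₂ − 1/a_t)] = 1583 m/s.
Δv₂ = v_c2 − v_a = 531.3 m/s.
Total Δv = Δv₁ + Δv₂ = 1208 m/s = 1.208 km/s.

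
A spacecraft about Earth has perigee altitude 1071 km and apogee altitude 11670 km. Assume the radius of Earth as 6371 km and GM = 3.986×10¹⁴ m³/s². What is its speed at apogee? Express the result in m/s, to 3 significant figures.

v ≈ 3590 m/s

r_p = 6371 + 1071 = 7442.0 km = 7.4420×10⁶ m.
r_a = 6371 + 11670 = 18041 km = 1.8041×10⁷ m.
Semi-major axis a = (r_p + r_a)/2 = 12742 km = 1.274×10⁷ m.
Vis-viva: v² = μ(2/r − 1/a) = 3.986×10¹⁴ × (1.109×10⁻⁷ − 7.848×10⁻⁸) = 1.290×10⁷ m²/s².
v = 3592 m/s.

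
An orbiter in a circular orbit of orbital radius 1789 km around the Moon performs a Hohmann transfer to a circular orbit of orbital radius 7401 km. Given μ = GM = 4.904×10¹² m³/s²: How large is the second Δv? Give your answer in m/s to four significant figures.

Δv ≈ 306.1 m/s

r₁ = 1789 km = 1.789×10⁶ m.
r₂ = 7401 km = 7.401×10⁶ m.
Transfer ellipse a_t = (r₁ + r₂)/2 = 4.595×10⁶ m.
At r₁: circular v_c1 = √(μ/r₁) = 1656 m/s; transfer-perilune v_p = √[μ(2/r₁ − 1/a_t)] = 2101 m/s.
At r₂: circular v_c2 = √(μ/r₂) = 814.0 m/s; transfer-apolune v_a = √[μ(2/r₂ − 1/a_t)] = 507.9 m/s.
Δv₂ = v_c2 − v_a = 306.1 m/s.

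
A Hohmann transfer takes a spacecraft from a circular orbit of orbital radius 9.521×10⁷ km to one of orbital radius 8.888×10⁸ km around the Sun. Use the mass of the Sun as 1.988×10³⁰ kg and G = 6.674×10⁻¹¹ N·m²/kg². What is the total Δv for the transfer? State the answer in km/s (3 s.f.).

Δv_total ≈ 19.7 km/s

μ = GM = 6.674×10⁻¹¹ × 1.988×10³⁰ = 1.327×10²⁰ m³/s².
r₁ = 9.521×10⁷ km = 9.521×10¹⁰ m.
r₂ = 8.888×10⁸ km = 8.888×10¹¹ m.
Transfer ellipse a_t = (r₁ + r₂)/2 = 4.920×10¹¹ m.
At r₁: circular v_c1 = √(μ/r₁) = 37330 m/s; transfer-perihelion v_p = √[μ(2/r₁ − 1/a_t)] = 50170 m/s.
Δv₁ = v_p − v_c1 = 12840 m/s.
At r₂: circular v_c2 = √(μ/r₂) = 12220 m/s; transfer-aphelion v_a = √[μ(2/r₂ − 1/a_t)] = 5375 m/s.
Δv₂ = v_c2 − v_a = 6843 m/s.
Total Δv = Δv₁ + Δv₂ = 19690 m/s = 19.69 km/s.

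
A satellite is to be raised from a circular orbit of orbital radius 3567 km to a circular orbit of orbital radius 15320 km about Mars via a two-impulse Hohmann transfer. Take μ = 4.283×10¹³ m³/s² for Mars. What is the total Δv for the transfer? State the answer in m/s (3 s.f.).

r₁ = 3567 km = 3.567×10⁶ m.
r₂ = 15320 km = 1.532×10⁷ m.
Transfer ellipse a_t = (r₁ + r₂)/2 = 9.444×10⁶ m.
At r₁: circular v_c1 = √(μ/r₁) = 3465 m/s; transfer-periapsis v_p = √[μ(2/r₁ − 1/a_t)] = 4414 m/s.
Δv₁ = v_p − v_c1 = 948.4 m/s.
At r₂: circular v_c2 = √(μ/r₂) = 1672 m/s; transfer-apoapsis v_a = √[μ(2/r₂ − 1/a_t)] = 1028 m/s.
Δv₂ = v_c2 − v_a = 644.4 m/s.
Total Δv = Δv₁ + Δv₂ = 1593 m/s.

Δv_total ≈ 1590 m/s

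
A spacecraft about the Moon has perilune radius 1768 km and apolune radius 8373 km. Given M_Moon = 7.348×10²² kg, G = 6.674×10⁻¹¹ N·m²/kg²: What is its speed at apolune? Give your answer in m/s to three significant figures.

μ = GM = 6.674×10⁻¹¹ × 7.348×10²² = 4.904×10¹² m³/s².
Semi-major axis a = (r_p + r_a)/2 = 5070.5 km = 5.070×10⁶ m.
Vis-viva: v² = μ(2/r − 1/a) = 4.904×10¹² × (2.389×10⁻⁷ − 1.972×10⁻⁷) = 2.042×10⁵ m²/s².
v = 451.9 m/s.

v ≈ 452 m/s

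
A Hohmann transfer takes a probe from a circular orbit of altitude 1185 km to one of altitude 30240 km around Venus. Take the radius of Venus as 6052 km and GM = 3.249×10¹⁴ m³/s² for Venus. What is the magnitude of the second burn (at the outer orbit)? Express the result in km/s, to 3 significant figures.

r₁ = 6052 + 1185 = 7237.0 km = 7.2370×10⁶ m.
r₂ = 6052 + 30240 = 36292 km = 3.6292×10⁷ m.
Transfer ellipse a_t = (r₁ + r₂)/2 = 2.176×10⁷ m.
At r₁: circular v_c1 = √(μ/r₁) = 6700 m/s; transfer-periapsis v_p = √[μ(2/r₁ − 1/a_t)] = 8652 m/s.
At r₂: circular v_c2 = √(μ/r₂) = 2992 m/s; transfer-apoapsis v_a = √[μ(2/r₂ − 1/a_t)] = 1725 m/s.
Δv₂ = v_c2 − v_a = 1267 m/s.
= 1.267 km/s.

Δv ≈ 1.27 km/s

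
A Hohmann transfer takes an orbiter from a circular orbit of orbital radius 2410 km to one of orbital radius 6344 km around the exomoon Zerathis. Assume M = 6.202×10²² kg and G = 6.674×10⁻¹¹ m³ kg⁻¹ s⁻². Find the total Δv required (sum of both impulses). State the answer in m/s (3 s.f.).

Δv_total ≈ 476 m/s

μ = GM = 6.674×10⁻¹¹ × 6.202×10²² = 4.139×10¹² m³/s².
r₁ = 2410 km = 2.410×10⁶ m.
r₂ = 6344 km = 6.344×10⁶ m.
Transfer ellipse a_t = (r₁ + r₂)/2 = 4.377×10⁶ m.
At r₁: circular v_c1 = √(μ/r₁) = 1311 m/s; transfer-periapsis v_p = √[μ(2/r₁ − 1/a_t)] = 1578 m/s.
Δv₁ = v_p − v_c1 = 267.2 m/s.
At r₂: circular v_c2 = √(μ/r₂) = 807.8 m/s; transfer-apoapsis v_a = √[μ(2/r₂ − 1/a_t)] = 599.4 m/s.
Δv₂ = v_c2 − v_a = 208.4 m/s.
Total Δv = Δv₁ + Δv₂ = 475.6 m/s.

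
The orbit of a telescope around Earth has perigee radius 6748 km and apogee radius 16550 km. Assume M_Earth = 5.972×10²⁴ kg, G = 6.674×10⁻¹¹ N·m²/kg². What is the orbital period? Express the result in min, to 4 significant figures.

T ≈ 208.5 min

μ = GM = 6.674×10⁻¹¹ × 5.972×10²⁴ = 3.986×10¹⁴ m³/s².
Semi-major axis a = (r_p + r_a)/2 = (6748.0 + 16550)/2 = 11649 km = 1.165×10⁷ m.
By Kepler's third law T = 2π√(a³/μ) = 2π × 1.991×10³ = 1.251×10⁴ s.
= 208.5 min.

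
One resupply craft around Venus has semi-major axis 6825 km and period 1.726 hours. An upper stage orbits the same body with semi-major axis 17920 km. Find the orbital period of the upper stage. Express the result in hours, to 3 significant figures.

T₂ ≈ 7.34 hours

Kepler's third law: T² ∝ a³, so T₂ = T₁ (a₂/a₁)^(3/2).
a₂/a₁ = 2.626, (a₂/a₁)^(3/2) = 4.255.
T₂ = 1.726 × 4.255 = 7.343 hours.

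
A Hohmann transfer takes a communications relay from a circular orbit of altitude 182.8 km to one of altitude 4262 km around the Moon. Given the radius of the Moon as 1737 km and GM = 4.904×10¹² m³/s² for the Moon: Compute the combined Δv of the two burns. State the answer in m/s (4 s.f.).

r₁ = 1737 + 182.8 = 1919.8 km = 1.9198×10⁶ m.
r₂ = 1737 + 4262 = 5999.0 km = 5.9990×10⁶ m.
Transfer ellipse a_t = (r₁ + r₂)/2 = 3.959×10⁶ m.
At r₁: circular v_c1 = √(μ/r₁) = 1598 m/s; transfer-perilune v_p = √[μ(2/r₁ − 1/a_t)] = 1967 m/s.
Δv₁ = v_p − v_c1 = 369.0 m/s.
At r₂: circular v_c2 = √(μ/r₂) = 904.1 m/s; transfer-apolune v_a = √[μ(2/r₂ − 1/a_t)] = 629.6 m/s.
Δv₂ = v_c2 − v_a = 274.6 m/s.
Total Δv = Δv₁ + Δv₂ = 643.6 m/s.

Δv_total ≈ 643.6 m/s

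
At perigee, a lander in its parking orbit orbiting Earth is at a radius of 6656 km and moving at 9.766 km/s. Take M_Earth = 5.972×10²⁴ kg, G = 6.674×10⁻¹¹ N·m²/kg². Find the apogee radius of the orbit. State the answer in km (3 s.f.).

apogee radius ≈ 26000 km

μ = GM = 6.674×10⁻¹¹ × 5.972×10²⁴ = 3.986×10¹⁴ m³/s².
r_p = 6.656×10⁶ m.
Specific energy ε = v²/2 − μ/r = -1.219×10⁷ J/kg, so a = −μ/(2ε) = 1.634×10⁷ m.
The apsides satisfy r_p + r_a = 2a, so the apogee radius is 2a − r_p = 2.603×10⁷ m = 26030 km.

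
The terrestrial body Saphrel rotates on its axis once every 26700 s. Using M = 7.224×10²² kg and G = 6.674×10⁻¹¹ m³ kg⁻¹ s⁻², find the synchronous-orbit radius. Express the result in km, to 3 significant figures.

μ = GM = 6.674×10⁻¹¹ × 7.224×10²² = 4.821×10¹² m³/s².
A synchronous orbit has period T, so by Kepler's third law a = (μT²/4π²)^(1/3).
μT²/4π² = 4.821×10¹² × (2.670×10⁴)² / 39.48 = 8.706×10¹⁹ m³.
a = 4.432×10⁶ m = 4432.1 km.

r_sync ≈ 4430 km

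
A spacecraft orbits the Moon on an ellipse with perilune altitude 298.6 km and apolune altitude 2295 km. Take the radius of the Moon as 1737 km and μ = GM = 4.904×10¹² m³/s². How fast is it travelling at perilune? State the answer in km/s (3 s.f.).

v ≈ 1.79 km/s

r_p = 1737 + 298.6 = 2035.6 km = 2.0356×10⁶ m.
r_a = 1737 + 2295 = 4032.0 km = 4.0320×10⁶ m.
Semi-major axis a = (r_p + r_a)/2 = 3033.8 km = 3.034×10⁶ m.
Vis-viva: v² = μ(2/r − 1/a) = 4.904×10¹² × (9.825×10⁻⁷ − 3.296×10⁻⁷) = 3.202×10⁶ m²/s².
v = 1789 m/s = 1.789 km/s.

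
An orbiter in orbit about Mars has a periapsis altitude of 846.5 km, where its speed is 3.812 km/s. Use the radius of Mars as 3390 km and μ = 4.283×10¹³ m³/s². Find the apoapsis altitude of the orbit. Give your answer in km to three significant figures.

r_p = 3390 + 846.5 = 4236.5 km = 4.236×10⁶ m.
Specific energy ε = v²/2 − μ/r = -2.844×10⁶ J/kg, so a = −μ/(2ε) = 7.530×10⁶ m.
The apsides satisfy r_p + r_a = 2a, so the apoapsis radius is 2a − r_p = 1.082×10⁷ m = 10823 km.
Apoapsis altitude = 10823 − 3390 = 7432.8 km.

apoapsis altitude ≈ 7430 km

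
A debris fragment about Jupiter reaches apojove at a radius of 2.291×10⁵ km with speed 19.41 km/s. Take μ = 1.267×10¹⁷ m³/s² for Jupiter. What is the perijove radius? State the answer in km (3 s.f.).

perijove radius ≈ 1.18×10⁵ km

r_a = 2.291×10⁸ m.
Specific energy ε = v²/2 − μ/r = -3.647×10⁸ J/kg, so a = −μ/(2ε) = 1.737×10⁸ m.
The apsides satisfy r_p + r_a = 2a, so the perijove radius is 2a − r_a = 1.183×10⁸ m = 1.1835×10⁵ km.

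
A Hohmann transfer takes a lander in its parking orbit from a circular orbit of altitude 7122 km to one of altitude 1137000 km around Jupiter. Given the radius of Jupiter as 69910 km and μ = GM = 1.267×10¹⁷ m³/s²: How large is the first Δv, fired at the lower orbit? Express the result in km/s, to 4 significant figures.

r₁ = 69910 + 7122 = 77032 km = 7.7032×10⁷ m.
r₂ = 69910 + 1137000 = 1206900 km = 1.2069×10⁹ m.
Transfer ellipse a_t = (r₁ + r₂)/2 = 6.420×10⁸ m.
At r₁: circular v_c1 = √(μ/r₁) = 40560 m/s; transfer-perijove v_p = √[μ(2/r₁ − 1/a_t)] = 55610 m/s.
Δv₁ = v_p − v_c1 = 15050 m/s.
= 15.05 km/s.

Δv ≈ 15.05 km/s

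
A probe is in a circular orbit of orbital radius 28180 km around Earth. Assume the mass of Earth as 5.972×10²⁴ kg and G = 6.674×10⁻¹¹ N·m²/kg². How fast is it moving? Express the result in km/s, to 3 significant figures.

μ = GM = 6.674×10⁻¹¹ × 5.972×10²⁴ = 3.986×10¹⁴ m³/s².
r = 28180 km = 2.818×10⁷ m.
For a circular orbit v = √(μ/r) = √(3.986×10¹⁴ / 2.818×10⁷) = √(1.414×10⁷) = 3761 m/s.
That is 3.761 km/s.

v ≈ 3.76 km/s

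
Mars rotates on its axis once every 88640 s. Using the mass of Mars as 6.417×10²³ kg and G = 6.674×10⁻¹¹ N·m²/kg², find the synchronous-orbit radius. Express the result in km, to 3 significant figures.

r_sync ≈ 20400 km

μ = GM = 6.674×10⁻¹¹ × 6.417×10²³ = 4.283×10¹³ m³/s².
A synchronous orbit has period T, so by Kepler's third law a = (μT²/4π²)^(1/3).
μT²/4π² = 4.283×10¹³ × (8.864×10⁴)² / 39.48 = 8.524×10²¹ m³.
a = 2.043×10⁷ m = 20427 km.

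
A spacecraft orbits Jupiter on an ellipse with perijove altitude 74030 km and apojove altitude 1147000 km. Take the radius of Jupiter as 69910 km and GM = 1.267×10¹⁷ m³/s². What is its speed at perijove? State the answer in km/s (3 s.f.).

r_p = 69910 + 74030 = 143940 km = 1.4394×10⁸ m.
r_a = 69910 + 1147000 = 1216900 km = 1.2169×10⁹ m.
Semi-major axis a = (r_p + r_a)/2 = 6.8042×10⁵ km = 6.804×10⁸ m.
Vis-viva: v² = μ(2/r − 1/a) = 1.267×10¹⁷ × (1.389×10⁻⁸ − 1.470×10⁻⁹) = 1.574×10⁹ m²/s².
v = 39680 m/s = 39.68 km/s.

v ≈ 39.7 km/s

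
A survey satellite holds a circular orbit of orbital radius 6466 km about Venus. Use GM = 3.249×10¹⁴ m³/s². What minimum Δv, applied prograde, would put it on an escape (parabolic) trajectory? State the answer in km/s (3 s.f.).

Δv ≈ 2.94 km/s

r = 6466 km = 6.466×10⁶ m.
Circular speed v_c = √(μ/r) = 7089 m/s.
Escape speed v_esc = √(2μ/r) = √2 × v_c = 10020 m/s.
Δv = v_esc − v_c = 2936 m/s = 2.936 km/s.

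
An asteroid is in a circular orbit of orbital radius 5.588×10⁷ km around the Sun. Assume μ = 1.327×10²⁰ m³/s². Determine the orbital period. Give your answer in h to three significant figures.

r = 5.588×10⁷ km = 5.588×10¹⁰ m.
Kepler's third law: T = 2π√(r³/μ) = 2π√((5.588×10¹⁰)³ / 1.327×10²⁰).
r³/μ = 1.315×10¹² s², so T = 2π × 1.147×10⁶ = 7.205×10⁶ s.
Converting: 7.205×10⁶ s ÷ 3600 = 2001 h.

T ≈ 2000 h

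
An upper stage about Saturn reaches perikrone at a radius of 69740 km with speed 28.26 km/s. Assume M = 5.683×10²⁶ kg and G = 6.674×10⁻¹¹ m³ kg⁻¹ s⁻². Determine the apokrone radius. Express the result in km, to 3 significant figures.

apokrone radius ≈ 1.93×10⁵ km

μ = GM = 6.674×10⁻¹¹ × 5.683×10²⁶ = 3.793×10¹⁶ m³/s².
r_p = 6.974×10⁷ m.
Specific energy ε = v²/2 − μ/r = -1.445×10⁸ J/kg, so a = −μ/(2ε) = 1.312×10⁸ m.
The apsides satisfy r_p + r_a = 2a, so the apokrone radius is 2a − r_p = 1.927×10⁸ m = 1.9267×10⁵ km.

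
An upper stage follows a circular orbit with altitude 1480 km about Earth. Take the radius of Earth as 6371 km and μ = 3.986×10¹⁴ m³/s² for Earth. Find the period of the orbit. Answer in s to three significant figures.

r = 6371 + 1480 = 7851.0 km = 7.8510×10⁶ m.
Kepler's third law: T = 2π√(r³/μ) = 2π√((7.851×10⁶)³ / 3.986×10¹⁴).
r³/μ = 1.214×10⁶ s², so T = 2π × 1.102×10³ = 6.923×10³ s.

T ≈ 6920 s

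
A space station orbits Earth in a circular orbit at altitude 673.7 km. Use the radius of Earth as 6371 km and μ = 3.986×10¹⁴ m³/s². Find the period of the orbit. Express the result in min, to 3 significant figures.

T ≈ 98.1 min

r = 6371 + 673.7 = 7044.7 km = 7.0447×10⁶ m.
Kepler's third law: T = 2π√(r³/μ) = 2π√((7.045×10⁶)³ / 3.986×10¹⁴).
r³/μ = 8.771×10⁵ s², so T = 2π × 9.365×10² = 5.884×10³ s.
Converting: 5.884×10³ s ÷ 60.00 = 98.07 min.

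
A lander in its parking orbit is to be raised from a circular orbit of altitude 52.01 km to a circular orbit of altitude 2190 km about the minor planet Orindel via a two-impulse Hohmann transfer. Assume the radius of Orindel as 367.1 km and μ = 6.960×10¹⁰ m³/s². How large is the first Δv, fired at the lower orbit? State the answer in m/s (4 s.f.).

Δv ≈ 126.7 m/s

r₁ = 367.1 + 52.01 = 419.11 km = 4.1911×10⁵ m.
r₂ = 367.1 + 2190 = 2557.1 km = 2.5571×10⁶ m.
Transfer ellipse a_t = (r₁ + r₂)/2 = 1.488×10⁶ m.
At r₁: circular v_c1 = √(μ/r₁) = 407.5 m/s; transfer-periapsis v_p = √[μ(2/r₁ − 1/a_t)] = 534.2 m/s.
Δv₁ = v_p − v_c1 = 126.7 m/s.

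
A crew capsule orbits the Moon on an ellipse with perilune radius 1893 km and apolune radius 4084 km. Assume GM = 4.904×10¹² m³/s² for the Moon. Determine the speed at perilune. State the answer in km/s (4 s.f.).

Semi-major axis a = (r_p + r_a)/2 = 2988.5 km = 2.988×10⁶ m.
Vis-viva: v² = μ(2/r − 1/a) = 4.904×10¹² × (1.057×10⁻⁶ − 3.346×10⁻⁷) = 3.540×10⁶ m²/s².
v = 1882 m/s = 1.882 km/s.

v ≈ 1.882 km/s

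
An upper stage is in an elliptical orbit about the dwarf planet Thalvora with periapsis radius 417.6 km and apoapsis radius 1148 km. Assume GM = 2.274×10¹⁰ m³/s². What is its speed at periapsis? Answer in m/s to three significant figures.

v ≈ 283 m/s

Semi-major axis a = (r_p + r_a)/2 = 782.80 km = 7.828×10⁵ m.
Vis-viva: v² = μ(2/r − 1/a) = 2.274×10¹⁰ × (4.789×10⁻⁶ − 1.277×10⁻⁶) = 7.986×10⁴ m²/s².
v = 282.6 m/s.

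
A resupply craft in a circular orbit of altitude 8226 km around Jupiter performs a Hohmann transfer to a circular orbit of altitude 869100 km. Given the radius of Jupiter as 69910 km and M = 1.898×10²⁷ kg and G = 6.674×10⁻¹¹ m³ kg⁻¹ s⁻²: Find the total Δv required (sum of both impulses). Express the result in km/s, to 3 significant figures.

μ = GM = 6.674×10⁻¹¹ × 1.898×10²⁷ = 1.267×10¹⁷ m³/s².
r₁ = 69910 + 8226 = 78136 km = 7.8136×10⁷ m.
r₂ = 69910 + 869100 = 939010 km = 9.3901×10⁸ m.
Transfer ellipse a_t = (r₁ + r₂)/2 = 5.086×10⁸ m.
At r₁: circular v_c1 = √(μ/r₁) = 40260 m/s; transfer-perijove v_p = √[μ(2/r₁ − 1/a_t)] = 54710 m/s.
Δv₁ = v_p − v_c1 = 14450 m/s.
At r₂: circular v_c2 = √(μ/r₂) = 11610 m/s; transfer-apojove v_a = √[μ(2/r₂ − 1/a_t)] = 4553 m/s.
Δv₂ = v_c2 − v_a = 7062 m/s.
Total Δv = Δv₁ + Δv₂ = 21510 m/s = 21.51 km/s.

Δv_total ≈ 21.5 km/s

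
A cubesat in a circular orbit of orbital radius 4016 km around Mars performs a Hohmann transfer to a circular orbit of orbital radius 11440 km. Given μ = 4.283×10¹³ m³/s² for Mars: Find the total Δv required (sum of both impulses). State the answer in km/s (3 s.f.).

r₁ = 4016 km = 4.016×10⁶ m.
r₂ = 11440 km = 1.144×10⁷ m.
Transfer ellipse a_t = (r₁ + r₂)/2 = 7.728×10⁶ m.
At r₁: circular v_c1 = √(μ/r₁) = 3266 m/s; transfer-periapsis v_p = √[μ(2/r₁ − 1/a_t)] = 3973 m/s.
Δv₁ = v_p − v_c1 = 707.6 m/s.
At r₂: circular v_c2 = √(μ/r₂) = 1935 m/s; transfer-apoapsis v_a = √[μ(2/r₂ − 1/a_t)] = 1395 m/s.
Δv₂ = v_c2 − v_a = 540.1 m/s.
Total Δv = Δv₁ + Δv₂ = 1248 m/s = 1.248 km/s.

Δv_total ≈ 1.25 km/s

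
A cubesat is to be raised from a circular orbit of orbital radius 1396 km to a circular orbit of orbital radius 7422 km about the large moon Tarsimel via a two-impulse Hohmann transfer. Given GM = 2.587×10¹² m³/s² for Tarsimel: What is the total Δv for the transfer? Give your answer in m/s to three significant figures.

r₁ = 1396 km = 1.396×10⁶ m.
r₂ = 7422 km = 7.422×10⁶ m.
Transfer ellipse a_t = (r₁ + r₂)/2 = 4.409×10⁶ m.
At r₁: circular v_c1 = √(μ/r₁) = 1361 m/s; transfer-periapsis v_p = √[μ(2/r₁ − 1/a_t)] = 1766 m/s.
Δv₁ = v_p − v_c1 = 404.9 m/s.
At r₂: circular v_c2 = √(μ/r₂) = 590.4 m/s; transfer-apoapsis v_a = √[μ(2/r₂ − 1/a_t)] = 332.2 m/s.
Δv₂ = v_c2 − v_a = 258.2 m/s.
Total Δv = Δv₁ + Δv₂ = 663.1 m/s.

Δv_total ≈ 663 m/s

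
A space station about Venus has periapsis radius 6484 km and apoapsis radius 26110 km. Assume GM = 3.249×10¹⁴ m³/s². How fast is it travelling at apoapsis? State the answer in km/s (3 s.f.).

v ≈ 2.23 km/s

Semi-major axis a = (r_p + r_a)/2 = 16297 km = 1.630×10⁷ m.
Vis-viva: v² = μ(2/r − 1/a) = 3.249×10¹⁴ × (7.660×10⁻⁸ − 6.136×10⁻⁸) = 4.951×10⁶ m²/s².
v = 2225 m/s = 2.225 km/s.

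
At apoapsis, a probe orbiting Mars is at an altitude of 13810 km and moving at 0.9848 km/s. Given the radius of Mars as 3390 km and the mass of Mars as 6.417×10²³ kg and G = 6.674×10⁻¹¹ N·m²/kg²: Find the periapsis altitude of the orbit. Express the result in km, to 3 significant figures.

periapsis altitude ≈ 770 km

μ = GM = 6.674×10⁻¹¹ × 6.417×10²³ = 4.283×10¹³ m³/s².
r_a = 3390 + 13810 = 17200 km = 1.720×10⁷ m.
Specific energy ε = v²/2 − μ/r = -2.005×10⁶ J/kg, so a = −μ/(2ε) = 1.068×10⁷ m.
The apsides satisfy r_p + r_a = 2a, so the periapsis radius is 2a − r_a = 4.160×10⁶ m = 4159.8 km.
Periapsis altitude = 4159.8 − 3390 = 769.81 km.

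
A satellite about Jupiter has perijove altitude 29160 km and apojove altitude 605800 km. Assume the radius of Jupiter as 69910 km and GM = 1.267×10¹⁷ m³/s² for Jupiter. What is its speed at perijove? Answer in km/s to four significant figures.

r_p = 69910 + 29160 = 99070 km = 9.9070×10⁷ m.
r_a = 69910 + 605800 = 675710 km = 6.7571×10⁸ m.
Semi-major axis a = (r_p + r_a)/2 = 3.8739×10⁵ km = 3.874×10⁸ m.
Vis-viva: v² = μ(2/r − 1/a) = 1.267×10¹⁷ × (2.019×10⁻⁸ − 2.581×10⁻⁹) = 2.231×10⁹ m²/s².
v = 47230 m/s = 47.23 km/s.

v ≈ 47.23 km/s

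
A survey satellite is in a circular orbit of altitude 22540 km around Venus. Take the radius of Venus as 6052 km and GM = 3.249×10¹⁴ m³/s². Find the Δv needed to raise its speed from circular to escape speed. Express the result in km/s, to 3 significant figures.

Δv ≈ 1.40 km/s

r = 6052 + 22540 = 28592 km = 2.8592×10⁷ m.
Circular speed v_c = √(μ/r) = 3371 m/s.
Escape speed v_esc = √(2μ/r) = √2 × v_c = 4767 m/s.
Δv = v_esc − v_c = 1396 m/s = 1.396 km/s.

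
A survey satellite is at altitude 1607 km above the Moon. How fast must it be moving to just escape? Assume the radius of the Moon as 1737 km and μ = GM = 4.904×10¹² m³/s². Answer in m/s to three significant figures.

v_esc ≈ 1710 m/s

r = 1737 + 1607 = 3344.0 km = 3.3440×10⁶ m.
Escape speed v_esc = √(2μ/r) = √(2 × 4.904×10¹² / 3.344×10⁶) = √(2.933×10⁶) = 1713 m/s.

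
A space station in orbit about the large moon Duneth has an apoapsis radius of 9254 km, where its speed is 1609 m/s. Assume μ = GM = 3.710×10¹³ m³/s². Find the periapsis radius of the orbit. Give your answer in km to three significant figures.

r_a = 9.254×10⁶ m.
Specific energy ε = v²/2 − μ/r = -2.715×10⁶ J/kg, so a = −μ/(2ε) = 6.833×10⁶ m.
The apsides satisfy r_p + r_a = 2a, so the periapsis radius is 2a − r_a = 4.413×10⁶ m = 4412.7 km.

periapsis radius ≈ 4410 km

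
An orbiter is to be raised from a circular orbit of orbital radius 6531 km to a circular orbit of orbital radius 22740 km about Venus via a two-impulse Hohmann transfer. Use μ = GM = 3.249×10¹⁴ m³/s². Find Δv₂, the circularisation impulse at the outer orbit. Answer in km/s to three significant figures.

r₁ = 6531 km = 6.531×10⁶ m.
r₂ = 22740 km = 2.274×10⁷ m.
Transfer ellipse a_t = (r₁ + r₂)/2 = 1.464×10⁷ m.
At r₁: circular v_c1 = √(μ/r₁) = 7053 m/s; transfer-periapsis v_p = √[μ(2/r₁ − 1/a_t)] = 8792 m/s.
At r₂: circular v_c2 = √(μ/r₂) = 3780 m/s; transfer-apoapsis v_a = √[μ(2/r₂ − 1/a_t)] = 2525 m/s.
Δv₂ = v_c2 − v_a = 1255 m/s.
= 1.255 km/s.

Δv ≈ 1.25 km/s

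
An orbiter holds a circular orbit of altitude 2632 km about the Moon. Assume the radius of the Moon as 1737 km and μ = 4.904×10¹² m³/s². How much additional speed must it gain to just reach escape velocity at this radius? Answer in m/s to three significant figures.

r = 1737 + 2632 = 4369.0 km = 4.3690×10⁶ m.
Circular speed v_c = √(μ/r) = 1059 m/s.
Escape speed v_esc = √(2μ/r) = √2 × v_c = 1498 m/s.
Δv = v_esc − v_c = 438.8 m/s.

Δv ≈ 439 m/s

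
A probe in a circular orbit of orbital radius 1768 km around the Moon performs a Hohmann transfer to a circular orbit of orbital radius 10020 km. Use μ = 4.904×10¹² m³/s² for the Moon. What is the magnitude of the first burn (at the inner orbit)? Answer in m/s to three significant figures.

Δv ≈ 506 m/s

r₁ = 1768 km = 1.768×10⁶ m.
r₂ = 10020 km = 1.002×10⁷ m.
Transfer ellipse a_t = (r₁ + r₂)/2 = 5.894×10⁶ m.
At r₁: circular v_c1 = √(μ/r₁) = 1665 m/s; transfer-perilune v_p = √[μ(2/r₁ − 1/a_t)] = 2172 m/s.
Δv₁ = v_p − v_c1 = 506.1 m/s.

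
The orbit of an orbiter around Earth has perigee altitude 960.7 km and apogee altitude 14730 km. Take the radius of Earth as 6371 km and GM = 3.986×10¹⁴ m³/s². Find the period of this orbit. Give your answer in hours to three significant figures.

T ≈ 4.69 hours

r_p = 6371 + 960.7 = 7331.7 km = 7.3317×10⁶ m.
r_a = 6371 + 14730 = 21101 km = 2.1101×10⁷ m.
Semi-major axis a = (r_p + r_a)/2 = (7331.7 + 21101)/2 = 14216 km = 1.422×10⁷ m.
By Kepler's third law T = 2π√(a³/μ) = 2π × 2.685×10³ = 1.687×10⁴ s.
= 4.686 hours.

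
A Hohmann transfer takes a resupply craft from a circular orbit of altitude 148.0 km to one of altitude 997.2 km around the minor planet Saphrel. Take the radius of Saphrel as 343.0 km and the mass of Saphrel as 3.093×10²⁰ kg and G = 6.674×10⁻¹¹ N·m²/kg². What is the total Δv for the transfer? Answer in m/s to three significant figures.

μ = GM = 6.674×10⁻¹¹ × 3.093×10²⁰ = 2.064×10¹⁰ m³/s².
r₁ = 343.0 + 148.0 = 491.00 km = 4.9100×10⁵ m.
r₂ = 343.0 + 997.2 = 1340.2 km = 1.3402×10⁶ m.
Transfer ellipse a_t = (r₁ + r₂)/2 = 9.156×10⁵ m.
At r₁: circular v_c1 = √(μ/r₁) = 205.0 m/s; transfer-periapsis v_p = √[μ(2/r₁ − 1/a_t)] = 248.1 m/s.
Δv₁ = v_p − v_c1 = 43.03 m/s.
At r₂: circular v_c2 = √(μ/r₂) = 124.1 m/s; transfer-apoapsis v_a = √[μ(2/r₂ − 1/a_t)] = 90.88 m/s.
Δv₂ = v_c2 − v_a = 33.22 m/s.
Total Δv = Δv₁ + Δv₂ = 76.25 m/s.

Δv_total ≈ 76.3 m/s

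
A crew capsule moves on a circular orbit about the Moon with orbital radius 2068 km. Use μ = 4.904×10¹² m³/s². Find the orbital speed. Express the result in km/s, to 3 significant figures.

v ≈ 1.54 km/s

r = 2068 km = 2.068×10⁶ m.
For a circular orbit v = √(μ/r) = √(4.904×10¹² / 2.068×10⁶) = √(2.371×10⁶) = 1540 m/s.
That is 1.540 km/s.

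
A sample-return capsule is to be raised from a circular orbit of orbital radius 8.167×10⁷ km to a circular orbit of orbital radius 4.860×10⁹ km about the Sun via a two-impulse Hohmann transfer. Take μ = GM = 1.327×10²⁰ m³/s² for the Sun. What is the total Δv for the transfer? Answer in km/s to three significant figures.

Δv_total ≈ 20.5 km/s

r₁ = 8.167×10⁷ km = 8.167×10¹⁰ m.
r₂ = 4.860×10⁹ km = 4.860×10¹² m.
Transfer ellipse a_t = (r₁ + r₂)/2 = 2.471×10¹² m.
At r₁: circular v_c1 = √(μ/r₁) = 40310 m/s; transfer-perihelion v_p = √[μ(2/r₁ − 1/a_t)] = 56530 m/s.
Δv₁ = v_p − v_c1 = 16220 m/s.
At r₂: circular v_c2 = √(μ/r₂) = 5225 m/s; transfer-aphelion v_a = √[μ(2/r₂ − 1/a_t)] = 950.0 m/s.
Δv₂ = v_c2 − v_a = 4275 m/s.
Total Δv = Δv₁ + Δv₂ = 20500 m/s = 20.50 km/s.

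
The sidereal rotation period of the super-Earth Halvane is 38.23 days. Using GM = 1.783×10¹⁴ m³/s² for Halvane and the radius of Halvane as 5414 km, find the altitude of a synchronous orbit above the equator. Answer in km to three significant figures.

h_sync ≈ 3.61×10⁵ km

T = 38.23 days = 3.303×10⁶ s.
A synchronous orbit has period T, so by Kepler's third law a = (μT²/4π²)^(1/3).
μT²/4π² = 1.783×10¹⁴ × (3.303×10⁶)² / 39.48 = 4.928×10²⁵ m³.
a = 3.666×10⁸ m = 3.6661×10⁵ km.
Altitude h = a − R = 3.6661×10⁵ − 5414 = 3.6120×10⁵ km.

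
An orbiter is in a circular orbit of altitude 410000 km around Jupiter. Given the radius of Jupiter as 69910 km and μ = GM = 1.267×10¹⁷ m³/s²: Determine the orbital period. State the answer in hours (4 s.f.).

r = 69910 + 410000 = 479910 km = 4.7991×10⁸ m.
Kepler's third law: T = 2π√(r³/μ) = 2π√((4.799×10⁸)³ / 1.267×10¹⁷).
r³/μ = 8.724×10⁸ s², so T = 2π × 2.954×10⁴ = 1.856×10⁵ s.
Converting: 1.856×10⁵ s ÷ 3600 = 51.55 hours.

T ≈ 51.55 hours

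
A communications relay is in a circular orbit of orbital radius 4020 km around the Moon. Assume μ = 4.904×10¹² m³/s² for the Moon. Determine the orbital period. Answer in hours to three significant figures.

T ≈ 6.35 hours

r = 4020 km = 4.020×10⁶ m.
Kepler's third law: T = 2π√(r³/μ) = 2π√((4.020×10⁶)³ / 4.904×10¹²).
r³/μ = 1.325×10⁷ s², so T = 2π × 3.640×10³ = 2.287×10⁴ s.
Converting: 2.287×10⁴ s ÷ 3600 = 6.352 hours.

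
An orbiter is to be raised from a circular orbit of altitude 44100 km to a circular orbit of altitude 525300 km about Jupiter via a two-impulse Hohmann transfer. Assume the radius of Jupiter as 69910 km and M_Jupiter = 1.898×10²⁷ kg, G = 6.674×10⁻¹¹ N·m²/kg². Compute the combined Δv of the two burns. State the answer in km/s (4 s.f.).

μ = GM = 6.674×10⁻¹¹ × 1.898×10²⁷ = 1.267×10¹⁷ m³/s².
r₁ = 69910 + 44100 = 114010 km = 1.1401×10⁸ m.
r₂ = 69910 + 525300 = 595210 km = 5.9521×10⁸ m.
Transfer ellipse a_t = (r₁ + r₂)/2 = 3.546×10⁸ m.
At r₁: circular v_c1 = √(μ/r₁) = 33330 m/s; transfer-perijove v_p = √[μ(2/r₁ − 1/a_t)] = 43180 m/s.
Δv₁ = v_p − v_c1 = 9852 m/s.
At r₂: circular v_c2 = √(μ/r₂) = 14590 m/s; transfer-apojove v_a = √[μ(2/r₂ − 1/a_t)] = 8272 m/s.
Δv₂ = v_c2 − v_a = 6317 m/s.
Total Δv = Δv₁ + Δv₂ = 16170 m/s = 16.17 km/s.

Δv_total ≈ 16.17 km/s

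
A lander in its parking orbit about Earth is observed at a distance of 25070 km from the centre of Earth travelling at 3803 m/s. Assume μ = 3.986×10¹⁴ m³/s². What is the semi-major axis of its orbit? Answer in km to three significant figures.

a ≈ 23000 km

r = 2.507×10⁷ m.
Specific orbital energy ε = v²/2 − μ/r = (3803)²/2 − 3.986×10¹⁴/2.507×10⁷ = -8.668×10⁶ J/kg.
Since ε = −μ/(2a), a = −μ/(2ε) = 2.299×10⁷ m = 22992 km.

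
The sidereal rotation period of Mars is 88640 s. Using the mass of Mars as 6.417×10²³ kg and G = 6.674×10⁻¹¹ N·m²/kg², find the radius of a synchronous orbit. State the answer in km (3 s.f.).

μ = GM = 6.674×10⁻¹¹ × 6.417×10²³ = 4.283×10¹³ m³/s².
A synchronous orbit has period T, so by Kepler's third law a = (μT²/4π²)^(1/3).
μT²/4π² = 4.283×10¹³ × (8.864×10⁴)² / 39.48 = 8.524×10²¹ m³.
a = 2.043×10⁷ m = 20427 km.

r_sync ≈ 20400 km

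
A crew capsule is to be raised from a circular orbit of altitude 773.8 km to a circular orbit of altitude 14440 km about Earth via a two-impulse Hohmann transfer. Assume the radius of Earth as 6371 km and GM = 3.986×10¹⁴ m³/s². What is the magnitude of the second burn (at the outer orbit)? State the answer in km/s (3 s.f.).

Δv ≈ 1.25 km/s

r₁ = 6371 + 773.8 = 7144.8 km = 7.1448×10⁶ m.
r₂ = 6371 + 14440 = 20811 km = 2.0811×10⁷ m.
Transfer ellipse a_t = (r₁ + r₂)/2 = 1.398×10⁷ m.
At r₁: circular v_c1 = √(μ/r₁) = 7469 m/s; transfer-perigee v_p = √[μ(2/r₁ − 1/a_t)] = 9114 m/s.
At r₂: circular v_c2 = √(μ/r₂) = 4376 m/s; transfer-apogee v_a = √[μ(2/r₂ − 1/a_t)] = 3129 m/s.
Δv₂ = v_c2 − v_a = 1248 m/s.
= 1.248 km/s.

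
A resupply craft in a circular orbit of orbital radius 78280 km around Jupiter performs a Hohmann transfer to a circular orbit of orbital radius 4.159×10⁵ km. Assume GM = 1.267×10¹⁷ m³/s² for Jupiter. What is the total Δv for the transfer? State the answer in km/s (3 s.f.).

Δv_total ≈ 19.6 km/s

r₁ = 78280 km = 7.828×10⁷ m.
r₂ = 4.159×10⁵ km = 4.159×10⁸ m.
Transfer ellipse a_t = (r₁ + r₂)/2 = 2.471×10⁸ m.
At r₁: circular v_c1 = √(μ/r₁) = 40230 m/s; transfer-perijove v_p = √[μ(2/r₁ − 1/a_t)] = 52200 m/s.
Δv₁ = v_p − v_c1 = 11960 m/s.
At r₂: circular v_c2 = √(μ/r₂) = 17450 m/s; transfer-apojove v_a = √[μ(2/r₂ − 1/a_t)] = 9824 m/s.
Δv₂ = v_c2 − v_a = 7630 m/s.
Total Δv = Δv₁ + Δv₂ = 19590 m/s = 19.59 km/s.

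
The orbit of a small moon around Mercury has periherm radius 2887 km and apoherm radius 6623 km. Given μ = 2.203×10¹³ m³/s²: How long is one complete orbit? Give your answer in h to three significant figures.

T ≈ 3.86 h

Semi-major axis a = (r_p + r_a)/2 = (2887.0 + 6623.0)/2 = 4755.0 km = 4.755×10⁶ m.
By Kepler's third law T = 2π√(a³/μ) = 2π × 2.209×10³ = 1.388×10⁴ s.
= 3.856 h.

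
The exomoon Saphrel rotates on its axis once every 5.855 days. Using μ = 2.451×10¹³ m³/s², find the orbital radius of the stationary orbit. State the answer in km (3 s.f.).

r_sync ≈ 54200 km

T = 5.855 days = 5.059×10⁵ s.
A synchronous orbit has period T, so by Kepler's third law a = (μT²/4π²)^(1/3).
μT²/4π² = 2.451×10¹³ × (5.059×10⁵)² / 39.48 = 1.589×10²³ m³.
a = 5.416×10⁷ m = 54161 km.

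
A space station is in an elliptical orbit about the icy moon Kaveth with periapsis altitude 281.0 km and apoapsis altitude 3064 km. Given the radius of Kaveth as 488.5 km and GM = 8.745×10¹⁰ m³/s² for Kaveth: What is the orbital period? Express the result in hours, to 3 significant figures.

r_p = 488.5 + 281.0 = 769.50 km = 7.6950×10⁵ m.
r_a = 488.5 + 3064 = 3552.5 km = 3.5525×10⁶ m.
Semi-major axis a = (r_p + r_a)/2 = (769.50 + 3552.5)/2 = 2161.0 km = 2.161×10⁶ m.
By Kepler's third law T = 2π√(a³/μ) = 2π × 1.074×10⁴ = 6.750×10⁴ s.
= 18.75 hours.

T ≈ 18.7 hours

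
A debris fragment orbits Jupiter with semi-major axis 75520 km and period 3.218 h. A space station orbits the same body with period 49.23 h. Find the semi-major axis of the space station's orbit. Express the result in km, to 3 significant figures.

a₂ ≈ 4.65×10⁵ km

Kepler's third law: a³ ∝ T², so a₂ = a₁ (T₂/T₁)^(2/3).
T₂/T₁ = 15.30, (T₂/T₁)^(2/3) = 6.163.
a₂ = 75520 × 6.163 = 4.654×10⁵ km.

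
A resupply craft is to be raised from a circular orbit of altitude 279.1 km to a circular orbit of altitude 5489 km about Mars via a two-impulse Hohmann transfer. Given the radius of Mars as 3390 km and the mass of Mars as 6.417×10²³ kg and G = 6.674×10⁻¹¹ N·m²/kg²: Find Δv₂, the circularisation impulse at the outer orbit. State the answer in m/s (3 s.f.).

Δv ≈ 517 m/s

μ = GM = 6.674×10⁻¹¹ × 6.417×10²³ = 4.283×10¹³ m³/s².
r₁ = 3390 + 279.1 = 3669.1 km = 3.6691×10⁶ m.
r₂ = 3390 + 5489 = 8879.0 km = 8.8790×10⁶ m.
Transfer ellipse a_t = (r₁ + r₂)/2 = 6.274×10⁶ m.
At r₁: circular v_c1 = √(μ/r₁) = 3416 m/s; transfer-periapsis v_p = √[μ(2/r₁ − 1/a_t)] = 4064 m/s.
At r₂: circular v_c2 = √(μ/r₂) = 2196 m/s; transfer-apoapsis v_a = √[μ(2/r₂ − 1/a_t)] = 1680 m/s.
Δv₂ = v_c2 − v_a = 516.7 m/s.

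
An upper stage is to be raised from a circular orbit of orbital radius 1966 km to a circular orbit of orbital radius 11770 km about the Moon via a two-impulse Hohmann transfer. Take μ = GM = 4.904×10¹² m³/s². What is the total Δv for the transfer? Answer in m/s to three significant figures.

Δv_total ≈ 788 m/s

r₁ = 1966 km = 1.966×10⁶ m.
r₂ = 11770 km = 1.177×10⁷ m.
Transfer ellipse a_t = (r₁ + r₂)/2 = 6.868×10⁶ m.
At r₁: circular v_c1 = √(μ/r₁) = 1579 m/s; transfer-perilune v_p = √[μ(2/r₁ − 1/a_t)] = 2068 m/s.
Δv₁ = v_p − v_c1 = 488.2 m/s.
At r₂: circular v_c2 = √(μ/r₂) = 645.5 m/s; transfer-apolune v_a = √[μ(2/r₂ − 1/a_t)] = 345.4 m/s.
Δv₂ = v_c2 − v_a = 300.1 m/s.
Total Δv = Δv₁ + Δv₂ = 788.3 m/s.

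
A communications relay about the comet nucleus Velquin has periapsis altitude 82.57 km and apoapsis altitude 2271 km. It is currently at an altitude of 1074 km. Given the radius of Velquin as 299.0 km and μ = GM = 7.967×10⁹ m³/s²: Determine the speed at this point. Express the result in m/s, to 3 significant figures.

v ≈ 78.8 m/s

r_p = 299.0 + 82.57 = 381.57 km = 3.8157×10⁵ m.
r_a = 299.0 + 2271 = 2570.0 km = 2.5700×10⁶ m.
r = 299.0 + 1074 = 1373.0 km = 1.373×10⁶ m.
Semi-major axis a = (r_p + r_a)/2 = 1475.8 km = 1.476×10⁶ m.
Vis-viva: v² = μ(2/r − 1/a) = 7.967×10⁹ × (1.457×10⁻⁶ − 6.776×10⁻⁷) = 6.207×10³ m²/s².
v = 78.78 m/s.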